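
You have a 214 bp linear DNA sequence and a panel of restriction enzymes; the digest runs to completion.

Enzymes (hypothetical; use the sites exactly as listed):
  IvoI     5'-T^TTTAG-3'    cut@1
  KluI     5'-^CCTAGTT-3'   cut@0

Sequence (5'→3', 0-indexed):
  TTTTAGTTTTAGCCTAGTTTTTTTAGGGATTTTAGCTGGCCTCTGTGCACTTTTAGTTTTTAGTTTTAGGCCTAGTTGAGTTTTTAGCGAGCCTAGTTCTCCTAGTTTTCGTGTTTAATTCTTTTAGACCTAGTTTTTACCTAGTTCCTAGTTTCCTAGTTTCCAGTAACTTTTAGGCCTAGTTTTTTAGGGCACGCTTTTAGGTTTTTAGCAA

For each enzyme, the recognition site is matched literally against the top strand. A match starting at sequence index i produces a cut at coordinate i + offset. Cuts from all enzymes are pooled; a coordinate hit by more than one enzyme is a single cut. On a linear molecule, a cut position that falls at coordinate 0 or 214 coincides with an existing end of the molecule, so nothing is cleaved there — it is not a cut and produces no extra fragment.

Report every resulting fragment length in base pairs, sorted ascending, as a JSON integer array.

[1,5,6,6,6,6,6,7,7,8,8,8,8,9,9,9,9,11,12,13,17,21,22]

Site scan:
  IvoI (TTTTAG, off=1): starts [0, 6, 20, 29, 50, 57, 63, 81, 121, 170, 184, 197, 205] → cuts [1, 7, 21, 30, 51, 58, 64, 82, 122, 171, 185, 198, 206]
  KluI (CCTAGTT, off=0): starts [12, 70, 91, 100, 128, 139, 146, 154, 177] → cuts [12, 70, 91, 100, 128, 139, 146, 154, 177]

All cut coordinates (distinct, sorted): [1, 7, 12, 21, 30, 51, 58, 64, 70, 82, 91, 100, 122, 128, 139, 146, 154, 171, 177, 185, 198, 206]

Fragment lengths:
  [0,1): 1 bp
  [1,7): 6 bp
  [7,12): 5 bp
  [12,21): 9 bp
  [21,30): 9 bp
  [30,51): 21 bp
  [51,58): 7 bp
  [58,64): 6 bp
  [64,70): 6 bp
  [70,82): 12 bp
  [82,91): 9 bp
  [91,100): 9 bp
  [100,122): 22 bp
  [122,128): 6 bp
  [128,139): 11 bp
  [139,146): 7 bp
  [146,154): 8 bp
  [154,171): 17 bp
  [171,177): 6 bp
  [177,185): 8 bp
  [185,198): 13 bp
  [198,206): 8 bp
  [206,214): 8 bp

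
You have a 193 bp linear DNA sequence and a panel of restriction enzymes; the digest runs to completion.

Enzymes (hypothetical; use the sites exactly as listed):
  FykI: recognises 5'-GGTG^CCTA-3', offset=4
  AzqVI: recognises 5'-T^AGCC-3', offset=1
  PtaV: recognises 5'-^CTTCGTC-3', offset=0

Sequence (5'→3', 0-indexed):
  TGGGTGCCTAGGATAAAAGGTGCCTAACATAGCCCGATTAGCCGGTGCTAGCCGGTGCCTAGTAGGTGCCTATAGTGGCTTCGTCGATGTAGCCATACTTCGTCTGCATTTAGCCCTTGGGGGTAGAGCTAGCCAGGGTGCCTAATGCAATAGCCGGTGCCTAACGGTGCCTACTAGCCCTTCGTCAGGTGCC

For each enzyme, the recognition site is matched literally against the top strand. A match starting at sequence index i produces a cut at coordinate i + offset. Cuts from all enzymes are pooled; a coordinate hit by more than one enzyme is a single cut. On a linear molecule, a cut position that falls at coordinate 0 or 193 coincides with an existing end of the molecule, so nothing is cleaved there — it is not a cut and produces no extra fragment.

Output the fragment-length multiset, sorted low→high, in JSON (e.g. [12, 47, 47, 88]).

Per-enzyme occurrences:
  FykI GGTGCCTA/4: at [2, 18, 53, 64, 136, 155, 165] ⇒ [6, 22, 57, 68, 140, 159, 169]
  AzqVI TAGCC/1: at [29, 38, 48, 89, 110, 129, 150, 174] ⇒ [30, 39, 49, 90, 111, 130, 151, 175]
  PtaV CTTCGTC/0: at [78, 97, 179] ⇒ [78, 97, 179]

Pooled cuts: [6, 22, 30, 39, 49, 57, 68, 78, 90, 97, 111, 130, 140, 151, 159, 169, 175, 179]

Fragment lengths:
  [0,6): 6 bp
  [6,22): 16 bp
  [22,30): 8 bp
  [30,39): 9 bp
  [39,49): 10 bp
  [49,57): 8 bp
  [57,68): 11 bp
  [68,78): 10 bp
  [78,90): 12 bp
  [90,97): 7 bp
  [97,111): 14 bp
  [111,130): 19 bp
  [130,140): 10 bp
  [140,151): 11 bp
  [151,159): 8 bp
  [159,169): 10 bp
  [169,175): 6 bp
  [175,179): 4 bp
  [179,193): 14 bp

[4,6,6,7,8,8,8,9,10,10,10,10,11,11,12,14,14,16,19]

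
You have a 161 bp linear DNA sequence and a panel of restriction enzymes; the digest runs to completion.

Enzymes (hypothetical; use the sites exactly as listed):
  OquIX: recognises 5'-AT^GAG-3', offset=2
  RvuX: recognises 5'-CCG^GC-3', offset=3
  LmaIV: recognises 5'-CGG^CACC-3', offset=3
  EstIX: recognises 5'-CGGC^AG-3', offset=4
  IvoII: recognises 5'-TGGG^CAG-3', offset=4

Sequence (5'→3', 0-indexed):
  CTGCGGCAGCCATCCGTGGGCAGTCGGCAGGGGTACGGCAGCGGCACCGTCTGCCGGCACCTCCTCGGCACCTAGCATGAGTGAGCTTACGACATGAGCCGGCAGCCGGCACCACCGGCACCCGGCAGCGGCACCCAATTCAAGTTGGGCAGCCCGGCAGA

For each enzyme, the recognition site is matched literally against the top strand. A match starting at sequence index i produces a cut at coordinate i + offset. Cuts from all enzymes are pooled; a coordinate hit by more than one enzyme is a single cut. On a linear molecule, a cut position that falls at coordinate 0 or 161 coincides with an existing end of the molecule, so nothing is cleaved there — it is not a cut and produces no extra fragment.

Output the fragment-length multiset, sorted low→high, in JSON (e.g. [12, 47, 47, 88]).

Per-enzyme occurrences:
  OquIX ATGAG/2: at [76, 93] ⇒ [78, 95]
  RvuX CCGGC/3: at [53, 98, 105, 114, 121, 153] ⇒ [56, 101, 108, 117, 124, 156]
  LmaIV CGGCACC/3: at [41, 54, 65, 106, 115, 128] ⇒ [44, 57, 68, 109, 118, 131]
  EstIX CGGCAG/4: at [3, 24, 35, 99, 122, 154] ⇒ [7, 28, 39, 103, 126, 158]
  IvoII TGGGCAG/4: at [16, 145] ⇒ [20, 149]

Pooled cuts: [7, 20, 28, 39, 44, 56, 57, 68, 78, 95, 101, 103, 108, 109, 117, 118, 124, 126, 131, 149, 156, 158]

Fragment lengths:
  [0,7): 7 bp
  [7,20): 13 bp
  [20,28): 8 bp
  [28,39): 11 bp
  [39,44): 5 bp
  [44,56): 12 bp
  [56,57): 1 bp
  [57,68): 11 bp
  [68,78): 10 bp
  [78,95): 17 bp
  [95,101): 6 bp
  [101,103): 2 bp
  [103,108): 5 bp
  [108,109): 1 bp
  [109,117): 8 bp
  [117,118): 1 bp
  [118,124): 6 bp
  [124,126): 2 bp
  [126,131): 5 bp
  [131,149): 18 bp
  [149,156): 7 bp
  [156,158): 2 bp
  [158,161): 3 bp

[1,1,1,2,2,2,3,5,5,5,6,6,7,7,8,8,10,11,11,12,13,17,18]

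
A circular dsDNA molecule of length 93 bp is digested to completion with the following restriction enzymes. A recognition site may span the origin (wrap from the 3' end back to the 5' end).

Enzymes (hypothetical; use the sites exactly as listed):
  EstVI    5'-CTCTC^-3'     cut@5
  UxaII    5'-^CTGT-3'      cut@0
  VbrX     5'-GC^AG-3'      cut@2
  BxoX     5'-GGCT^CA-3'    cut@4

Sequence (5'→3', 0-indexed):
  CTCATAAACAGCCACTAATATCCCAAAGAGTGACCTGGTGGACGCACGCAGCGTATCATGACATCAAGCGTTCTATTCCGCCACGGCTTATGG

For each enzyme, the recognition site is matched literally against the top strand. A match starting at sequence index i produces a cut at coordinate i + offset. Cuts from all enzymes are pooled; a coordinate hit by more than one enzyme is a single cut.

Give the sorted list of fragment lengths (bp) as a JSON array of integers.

Scan for sites:
  EstVI (CTCTC, off=5): no sites
  UxaII (CTGT, off=0): no sites
  VbrX GCAG/2: at [47] ⇒ [49]
  BxoX GGCTCA/4: at [91] ⇒ [2]

Pooled cuts: [2, 49]

Fragments:
  2→49: 47 bp
  49→2 (wrap): 93-49+2 = 46 bp

[46,47]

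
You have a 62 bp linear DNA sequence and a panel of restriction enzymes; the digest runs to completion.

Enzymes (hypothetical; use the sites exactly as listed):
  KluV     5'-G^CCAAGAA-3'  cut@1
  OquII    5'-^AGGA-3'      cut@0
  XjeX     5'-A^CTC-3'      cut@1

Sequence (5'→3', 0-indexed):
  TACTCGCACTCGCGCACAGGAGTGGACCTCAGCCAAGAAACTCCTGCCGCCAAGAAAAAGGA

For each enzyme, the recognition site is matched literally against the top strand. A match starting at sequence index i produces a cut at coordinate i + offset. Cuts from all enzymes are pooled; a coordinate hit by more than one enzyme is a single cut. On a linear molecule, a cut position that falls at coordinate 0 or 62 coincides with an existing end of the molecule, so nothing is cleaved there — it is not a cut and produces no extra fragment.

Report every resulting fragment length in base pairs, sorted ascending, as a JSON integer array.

Per-enzyme occurrences:
  KluV GCCAAGAA/1: at [31, 48] ⇒ [32, 49]
  OquII AGGA/0: at [17, 58] ⇒ [17, 58]
  XjeX ACTC/1: at [1, 7, 39] ⇒ [2, 8, 40]

Pooled cuts: [2, 8, 17, 32, 40, 49, 58]

Fragment lengths:
  [0,2): 2 bp
  [2,8): 6 bp
  [8,17): 9 bp
  [17,32): 15 bp
  [32,40): 8 bp
  [40,49): 9 bp
  [49,58): 9 bp
  [58,62): 4 bp

[2,4,6,8,9,9,9,15]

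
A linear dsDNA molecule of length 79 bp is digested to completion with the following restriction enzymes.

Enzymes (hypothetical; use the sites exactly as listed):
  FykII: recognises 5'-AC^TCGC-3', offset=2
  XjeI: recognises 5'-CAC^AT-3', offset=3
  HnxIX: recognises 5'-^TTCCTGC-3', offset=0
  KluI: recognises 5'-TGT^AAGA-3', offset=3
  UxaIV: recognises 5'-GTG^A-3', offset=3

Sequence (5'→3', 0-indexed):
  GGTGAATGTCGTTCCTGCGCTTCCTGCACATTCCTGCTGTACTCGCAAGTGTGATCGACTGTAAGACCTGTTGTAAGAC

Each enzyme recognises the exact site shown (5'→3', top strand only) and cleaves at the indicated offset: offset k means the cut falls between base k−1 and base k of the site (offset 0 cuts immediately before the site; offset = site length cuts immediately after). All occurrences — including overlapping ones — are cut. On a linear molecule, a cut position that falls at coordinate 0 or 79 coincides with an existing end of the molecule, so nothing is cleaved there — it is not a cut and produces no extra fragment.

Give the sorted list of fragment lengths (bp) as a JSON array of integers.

Scan for sites:
  FykII (ACTCGC, off=2): starts [40] → cuts [42]
  XjeI (CACAT, off=3): starts [26] → cuts [29]
  HnxIX (TTCCTGC, off=0): starts [11, 20, 30] → cuts [11, 20, 30]
  KluI (TGTAAGA, off=3): starts [59, 71] → cuts [62, 74]
  UxaIV (GTGA, off=3): starts [1, 50] → cuts [4, 53]

Pooled cuts: [4, 11, 20, 29, 30, 42, 53, 62, 74]

Fragment lengths:
  [0,4): 4 bp
  [4,11): 7 bp
  [11,20): 9 bp
  [20,29): 9 bp
  [29,30): 1 bp
  [30,42): 12 bp
  [42,53): 11 bp
  [53,62): 9 bp
  [62,74): 12 bp
  [74,79): 5 bp

[1,4,5,7,9,9,9,11,12,12]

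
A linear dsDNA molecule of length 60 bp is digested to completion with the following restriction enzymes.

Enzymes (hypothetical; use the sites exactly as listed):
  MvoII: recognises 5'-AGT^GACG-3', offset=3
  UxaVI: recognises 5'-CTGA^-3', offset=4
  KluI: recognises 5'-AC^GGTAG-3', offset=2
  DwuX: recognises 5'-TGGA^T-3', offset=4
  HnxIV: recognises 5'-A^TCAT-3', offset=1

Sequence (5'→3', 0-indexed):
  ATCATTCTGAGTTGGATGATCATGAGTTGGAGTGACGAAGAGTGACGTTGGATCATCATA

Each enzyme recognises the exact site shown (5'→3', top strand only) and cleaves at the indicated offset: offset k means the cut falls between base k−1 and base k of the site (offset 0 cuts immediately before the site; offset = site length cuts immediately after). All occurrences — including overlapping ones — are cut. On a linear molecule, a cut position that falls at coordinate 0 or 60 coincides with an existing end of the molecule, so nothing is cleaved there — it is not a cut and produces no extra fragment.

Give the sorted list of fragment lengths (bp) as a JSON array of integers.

Scan for sites:
  MvoII (AGTGACG, off=3): starts [30, 40] → cuts [33, 43]
  UxaVI (CTGA, off=4): starts [6] → cuts [10]
  KluI (ACGGTAG, off=2): no sites
  DwuX (TGGAT, off=4): starts [12, 48] → cuts [16, 52]
  HnxIV (ATCAT, off=1): starts [0, 18, 51, 54] → cuts [1, 19, 52, 55]

Pooled cuts: [1, 10, 16, 19, 33, 43, 52, 55]

Fragment lengths:
  [0,1): 1 bp
  [1,10): 9 bp
  [10,16): 6 bp
  [16,19): 3 bp
  [19,33): 14 bp
  [33,43): 10 bp
  [43,52): 9 bp
  [52,55): 3 bp
  [55,60): 5 bp

[1,3,3,5,6,9,9,10,14]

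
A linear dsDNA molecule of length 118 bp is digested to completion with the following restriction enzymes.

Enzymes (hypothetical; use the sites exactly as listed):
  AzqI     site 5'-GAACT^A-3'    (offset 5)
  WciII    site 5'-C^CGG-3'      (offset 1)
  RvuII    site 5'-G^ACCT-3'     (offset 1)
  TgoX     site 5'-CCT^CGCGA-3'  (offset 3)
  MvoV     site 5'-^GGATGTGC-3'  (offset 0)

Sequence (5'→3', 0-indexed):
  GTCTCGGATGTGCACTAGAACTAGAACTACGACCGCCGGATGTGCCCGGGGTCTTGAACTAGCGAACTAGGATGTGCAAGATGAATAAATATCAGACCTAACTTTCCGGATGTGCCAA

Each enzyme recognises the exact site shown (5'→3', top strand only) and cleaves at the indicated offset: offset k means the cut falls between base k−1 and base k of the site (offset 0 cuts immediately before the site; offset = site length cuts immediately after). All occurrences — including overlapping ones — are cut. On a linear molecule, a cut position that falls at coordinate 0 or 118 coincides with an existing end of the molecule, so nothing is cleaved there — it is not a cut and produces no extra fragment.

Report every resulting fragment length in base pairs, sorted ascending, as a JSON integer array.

Scan for sites:
  AzqI GAACTA/5: at [17, 23, 55, 63] ⇒ [22, 28, 60, 68]
  WciII CCGG/1: at [35, 45, 105] ⇒ [36, 46, 106]
  RvuII GACCT/1: at [94] ⇒ [95]
  TgoX (CCTCGCGA, off=3): no sites
  MvoV GGATGTGC/0: at [5, 37, 69, 107] ⇒ [5, 37, 69, 107]

All cut coordinates (distinct, sorted): [5, 22, 28, 36, 37, 46, 60, 68, 69, 95, 106, 107]

Fragment lengths:
  [0,5): 5 bp
  [5,22): 17 bp
  [22,28): 6 bp
  [28,36): 8 bp
  [36,37): 1 bp
  [37,46): 9 bp
  [46,60): 14 bp
  [60,68): 8 bp
  [68,69): 1 bp
  [69,95): 26 bp
  [95,106): 11 bp
  [106,107): 1 bp
  [107,118): 11 bp

[1,1,1,5,6,8,8,9,11,11,14,17,26]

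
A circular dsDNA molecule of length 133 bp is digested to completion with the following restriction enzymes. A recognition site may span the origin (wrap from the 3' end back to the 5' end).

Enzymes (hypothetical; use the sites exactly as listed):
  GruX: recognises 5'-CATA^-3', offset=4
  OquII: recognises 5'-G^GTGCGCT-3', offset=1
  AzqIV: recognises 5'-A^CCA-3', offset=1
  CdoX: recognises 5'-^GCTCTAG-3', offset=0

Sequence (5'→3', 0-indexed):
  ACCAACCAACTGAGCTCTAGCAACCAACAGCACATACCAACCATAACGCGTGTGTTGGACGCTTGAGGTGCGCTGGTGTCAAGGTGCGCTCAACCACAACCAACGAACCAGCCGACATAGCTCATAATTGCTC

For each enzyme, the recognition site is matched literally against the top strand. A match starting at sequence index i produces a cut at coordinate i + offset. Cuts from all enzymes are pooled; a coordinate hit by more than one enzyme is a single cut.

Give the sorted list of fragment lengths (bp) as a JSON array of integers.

[4,4,5,6,7,8,8,8,10,10,12,13,16,22]

Per-enzyme occurrences:
  GruX CATA/4: at [32, 41, 115, 122] ⇒ [36, 45, 119, 126]
  OquII GGTGCGCT/1: at [66, 82] ⇒ [67, 83]
  AzqIV ACCA/1: at [0, 4, 22, 35, 39, 92, 98, 106] ⇒ [1, 5, 23, 36, 40, 93, 99, 107]
  CdoX GCTCTAG/0: at [13] ⇒ [13]

Pooled cuts: [1, 5, 13, 23, 36, 40, 45, 67, 83, 93, 99, 107, 119, 126]

Fragment lengths:
  1→5: 4 bp
  5→13: 8 bp
  13→23: 10 bp
  23→36: 13 bp
  36→40: 4 bp
  40→45: 5 bp
  45→67: 22 bp
  67→83: 16 bp
  83→93: 10 bp
  93→99: 6 bp
  99→107: 8 bp
  107→119: 12 bp
  119→126: 7 bp
  126→1 (wrap): 133-126+1 = 8 bp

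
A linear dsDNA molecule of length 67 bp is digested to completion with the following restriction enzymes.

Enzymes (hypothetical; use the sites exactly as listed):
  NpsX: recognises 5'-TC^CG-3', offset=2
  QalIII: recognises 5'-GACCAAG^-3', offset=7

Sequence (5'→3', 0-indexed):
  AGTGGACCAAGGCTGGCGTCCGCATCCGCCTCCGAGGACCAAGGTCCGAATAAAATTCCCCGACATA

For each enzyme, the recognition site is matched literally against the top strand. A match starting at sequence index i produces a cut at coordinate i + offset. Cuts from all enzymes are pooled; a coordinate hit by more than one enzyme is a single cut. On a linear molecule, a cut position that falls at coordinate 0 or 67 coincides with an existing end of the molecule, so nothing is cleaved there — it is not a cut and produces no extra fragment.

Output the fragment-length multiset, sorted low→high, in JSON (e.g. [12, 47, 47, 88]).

Per-enzyme occurrences:
  NpsX TCCG/2: at [18, 24, 30, 44] ⇒ [20, 26, 32, 46]
  QalIII GACCAAG/7: at [4, 36] ⇒ [11, 43]

All cut coordinates (distinct, sorted): [11, 20, 26, 32, 43, 46]

Fragments:
  [0,11): 11 bp
  [11,20): 9 bp
  [20,26): 6 bp
  [26,32): 6 bp
  [32,43): 11 bp
  [43,46): 3 bp
  [46,67): 21 bp

[3,6,6,9,11,11,21]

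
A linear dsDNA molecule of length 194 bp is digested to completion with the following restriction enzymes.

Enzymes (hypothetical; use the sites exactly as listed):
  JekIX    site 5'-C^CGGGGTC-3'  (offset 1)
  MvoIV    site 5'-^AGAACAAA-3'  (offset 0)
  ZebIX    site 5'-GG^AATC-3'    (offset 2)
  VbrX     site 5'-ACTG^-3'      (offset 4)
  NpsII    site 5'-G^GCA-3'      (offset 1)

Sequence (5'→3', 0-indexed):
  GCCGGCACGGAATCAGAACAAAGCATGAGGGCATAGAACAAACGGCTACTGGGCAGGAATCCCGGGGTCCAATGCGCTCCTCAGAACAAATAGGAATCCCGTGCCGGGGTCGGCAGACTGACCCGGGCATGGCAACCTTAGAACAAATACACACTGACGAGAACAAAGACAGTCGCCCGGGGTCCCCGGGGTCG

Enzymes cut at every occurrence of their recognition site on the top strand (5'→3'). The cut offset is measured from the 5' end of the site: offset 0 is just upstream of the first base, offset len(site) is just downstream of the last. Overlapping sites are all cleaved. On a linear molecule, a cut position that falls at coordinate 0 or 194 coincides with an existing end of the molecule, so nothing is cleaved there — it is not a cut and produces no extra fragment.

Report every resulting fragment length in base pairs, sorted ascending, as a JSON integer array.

[1,3,4,4,4,5,5,5,6,6,8,8,8,8,9,10,12,16,17,17,18,20]

Scan for sites:
  JekIX (CCGGGGTC, off=1): starts [61, 103, 176, 185] → cuts [62, 104, 177, 186]
  MvoIV (AGAACAAA, off=0): starts [14, 34, 82, 139, 159] → cuts [14, 34, 82, 139, 159]
  ZebIX (GGAATC, off=2): starts [8, 55, 92] → cuts [10, 57, 94]
  VbrX (ACTG, off=4): starts [47, 116, 152] → cuts [51, 120, 156]
  NpsII (GGCA, off=1): starts [3, 29, 51, 111, 125, 130] → cuts [4, 30, 52, 112, 126, 131]

All cut coordinates (distinct, sorted): [4, 10, 14, 30, 34, 51, 52, 57, 62, 82, 94, 104, 112, 120, 126, 131, 139, 156, 159, 177, 186]

Fragment lengths:
  [0,4): 4 bp
  [4,10): 6 bp
  [10,14): 4 bp
  [14,30): 16 bp
  [30,34): 4 bp
  [34,51): 17 bp
  [51,52): 1 bp
  [52,57): 5 bp
  [57,62): 5 bp
  [62,82): 20 bp
  [82,94): 12 bp
  [94,104): 10 bp
  [104,112): 8 bp
  [112,120): 8 bp
  [120,126): 6 bp
  [126,131): 5 bp
  [131,139): 8 bp
  [139,156): 17 bp
  [156,159): 3 bp
  [159,177): 18 bp
  [177,186): 9 bp
  [186,194): 8 bp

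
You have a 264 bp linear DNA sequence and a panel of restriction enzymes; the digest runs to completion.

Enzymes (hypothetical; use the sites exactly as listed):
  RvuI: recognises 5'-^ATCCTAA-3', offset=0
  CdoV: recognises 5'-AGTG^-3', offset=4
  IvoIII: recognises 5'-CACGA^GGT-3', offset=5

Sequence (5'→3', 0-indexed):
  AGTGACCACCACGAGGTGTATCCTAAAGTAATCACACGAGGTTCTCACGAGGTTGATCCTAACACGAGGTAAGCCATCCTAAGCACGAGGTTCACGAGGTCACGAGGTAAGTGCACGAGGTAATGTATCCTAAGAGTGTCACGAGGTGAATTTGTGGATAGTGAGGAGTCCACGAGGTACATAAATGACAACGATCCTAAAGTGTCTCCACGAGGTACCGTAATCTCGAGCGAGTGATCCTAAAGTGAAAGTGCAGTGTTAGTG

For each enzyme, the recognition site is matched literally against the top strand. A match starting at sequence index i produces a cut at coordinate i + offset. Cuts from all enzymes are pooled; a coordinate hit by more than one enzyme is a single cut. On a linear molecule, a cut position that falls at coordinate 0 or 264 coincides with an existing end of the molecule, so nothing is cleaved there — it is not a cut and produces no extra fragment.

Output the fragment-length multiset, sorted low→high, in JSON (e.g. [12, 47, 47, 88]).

[4,5,5,5,5,6,6,6,8,8,8,8,9,9,10,11,11,11,12,12,12,13,18,19,20,23]

Scan for sites:
  RvuI (ATCCTAA, off=0): starts [19, 55, 75, 126, 193, 236] → cuts [19, 55, 75, 126, 193, 236]
  CdoV (AGTG, off=4): starts [0, 109, 134, 159, 200, 232, 243, 249, 254, 260] → cuts [4, 113, 138, 163, 204, 236, 247, 253, 258] (position 264 is a terminus of the linear molecule — no cut)
  IvoIII (CACGAGGT, off=5): starts [9, 34, 45, 62, 83, 92, 100, 113, 139, 170, 208] → cuts [14, 39, 50, 67, 88, 97, 105, 118, 144, 175, 213]

Pooled cuts: [4, 14, 19, 39, 50, 55, 67, 75, 88, 97, 105, 113, 118, 126, 138, 144, 163, 175, 193, 204, 213, 236, 247, 253, 258]

Fragments:
  [0,4): 4 bp
  [4,14): 10 bp
  [14,19): 5 bp
  [19,39): 20 bp
  [39,50): 11 bp
  [50,55): 5 bp
  [55,67): 12 bp
  [67,75): 8 bp
  [75,88): 13 bp
  [88,97): 9 bp
  [97,105): 8 bp
  [105,113): 8 bp
  [113,118): 5 bp
  [118,126): 8 bp
  [126,138): 12 bp
  [138,144): 6 bp
  [144,163): 19 bp
  [163,175): 12 bp
  [175,193): 18 bp
  [193,204): 11 bp
  [204,213): 9 bp
  [213,236): 23 bp
  [236,247): 11 bp
  [247,253): 6 bp
  [253,258): 5 bp
  [258,264): 6 bp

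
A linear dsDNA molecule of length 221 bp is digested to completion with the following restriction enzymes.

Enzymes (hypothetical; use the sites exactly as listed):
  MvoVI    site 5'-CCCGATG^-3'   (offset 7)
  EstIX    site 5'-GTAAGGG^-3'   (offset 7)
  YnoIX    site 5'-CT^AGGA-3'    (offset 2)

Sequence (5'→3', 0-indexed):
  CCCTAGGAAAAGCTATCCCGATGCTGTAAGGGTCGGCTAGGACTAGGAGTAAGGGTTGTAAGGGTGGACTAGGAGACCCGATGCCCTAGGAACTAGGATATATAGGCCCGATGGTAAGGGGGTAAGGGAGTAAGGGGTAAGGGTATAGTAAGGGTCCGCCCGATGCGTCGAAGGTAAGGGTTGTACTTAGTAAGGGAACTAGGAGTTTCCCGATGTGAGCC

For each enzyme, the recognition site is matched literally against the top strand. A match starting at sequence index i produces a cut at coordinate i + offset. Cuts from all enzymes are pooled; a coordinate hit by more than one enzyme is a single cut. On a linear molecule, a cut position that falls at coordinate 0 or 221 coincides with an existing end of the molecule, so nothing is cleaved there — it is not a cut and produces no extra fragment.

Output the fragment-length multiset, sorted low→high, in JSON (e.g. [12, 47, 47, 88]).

Per-enzyme occurrences:
  MvoVI (CCCGATG, off=7): starts [16, 76, 106, 158, 208] → cuts [23, 83, 113, 165, 215]
  EstIX (GTAAGGG, off=7): starts [25, 48, 57, 113, 121, 129, 136, 147, 173, 189] → cuts [32, 55, 64, 120, 128, 136, 143, 154, 180, 196]
  YnoIX (CTAGGA, off=2): starts [2, 36, 42, 68, 85, 92, 198] → cuts [4, 38, 44, 70, 87, 94, 200]

Pooled cuts: [4, 23, 32, 38, 44, 55, 64, 70, 83, 87, 94, 113, 120, 128, 136, 143, 154, 165, 180, 196, 200, 215]

Fragments:
  [0,4): 4 bp
  [4,23): 19 bp
  [23,32): 9 bp
  [32,38): 6 bp
  [38,44): 6 bp
  [44,55): 11 bp
  [55,64): 9 bp
  [64,70): 6 bp
  [70,83): 13 bp
  [83,87): 4 bp
  [87,94): 7 bp
  [94,113): 19 bp
  [113,120): 7 bp
  [120,128): 8 bp
  [128,136): 8 bp
  [136,143): 7 bp
  [143,154): 11 bp
  [154,165): 11 bp
  [165,180): 15 bp
  [180,196): 16 bp
  [196,200): 4 bp
  [200,215): 15 bp
  [215,221): 6 bp

[4,4,4,6,6,6,6,7,7,7,8,8,9,9,11,11,11,13,15,15,16,19,19]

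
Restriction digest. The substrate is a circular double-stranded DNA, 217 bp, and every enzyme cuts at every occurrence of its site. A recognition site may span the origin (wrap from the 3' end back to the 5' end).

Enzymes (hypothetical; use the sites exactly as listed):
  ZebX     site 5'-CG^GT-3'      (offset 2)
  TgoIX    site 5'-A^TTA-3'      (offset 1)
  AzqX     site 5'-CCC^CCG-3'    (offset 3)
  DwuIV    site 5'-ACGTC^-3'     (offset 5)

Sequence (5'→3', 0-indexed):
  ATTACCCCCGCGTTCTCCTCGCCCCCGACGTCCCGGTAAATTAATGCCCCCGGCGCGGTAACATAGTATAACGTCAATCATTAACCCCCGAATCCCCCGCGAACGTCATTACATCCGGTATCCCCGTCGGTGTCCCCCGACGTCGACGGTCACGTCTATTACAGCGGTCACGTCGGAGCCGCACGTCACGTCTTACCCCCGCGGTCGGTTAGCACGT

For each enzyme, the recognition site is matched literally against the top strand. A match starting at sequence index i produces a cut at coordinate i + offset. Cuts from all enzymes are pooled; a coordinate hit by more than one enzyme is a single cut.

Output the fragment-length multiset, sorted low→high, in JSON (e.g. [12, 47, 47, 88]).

[1,2,3,4,4,5,5,5,5,6,6,7,7,8,8,8,8,8,8,9,9,9,11,11,12,13,17,18]

Per-enzyme occurrences:
  ZebX CGGT/2: at [33, 55, 115, 127, 146, 164, 201, 205] ⇒ [35, 57, 117, 129, 148, 166, 203, 207]
  TgoIX ATTA/1: at [0, 39, 79, 107, 157] ⇒ [1, 40, 80, 108, 158]
  AzqX CCCCCG/3: at [4, 21, 46, 84, 93, 133, 195] ⇒ [7, 24, 49, 87, 96, 136, 198]
  DwuIV ACGTC/5: at [27, 70, 102, 139, 151, 169, 182, 187] ⇒ [32, 75, 107, 144, 156, 174, 187, 192]

Pooled cuts: [1, 7, 24, 32, 35, 40, 49, 57, 75, 80, 87, 96, 107, 108, 117, 129, 136, 144, 148, 156, 158, 166, 174, 187, 192, 198, 203, 207]

Fragment lengths:
  1→7: 6 bp
  7→24: 17 bp
  24→32: 8 bp
  32→35: 3 bp
  35→40: 5 bp
  40→49: 9 bp
  49→57: 8 bp
  57→75: 18 bp
  75→80: 5 bp
  80→87: 7 bp
  87→96: 9 bp
  96→107: 11 bp
  107→108: 1 bp
  108→117: 9 bp
  117→129: 12 bp
  129→136: 7 bp
  136→144: 8 bp
  144→148: 4 bp
  148→156: 8 bp
  156→158: 2 bp
  158→166: 8 bp
  166→174: 8 bp
  174→187: 13 bp
  187→192: 5 bp
  192→198: 6 bp
  198→203: 5 bp
  203→207: 4 bp
  207→1 (wrap): 217-207+1 = 11 bp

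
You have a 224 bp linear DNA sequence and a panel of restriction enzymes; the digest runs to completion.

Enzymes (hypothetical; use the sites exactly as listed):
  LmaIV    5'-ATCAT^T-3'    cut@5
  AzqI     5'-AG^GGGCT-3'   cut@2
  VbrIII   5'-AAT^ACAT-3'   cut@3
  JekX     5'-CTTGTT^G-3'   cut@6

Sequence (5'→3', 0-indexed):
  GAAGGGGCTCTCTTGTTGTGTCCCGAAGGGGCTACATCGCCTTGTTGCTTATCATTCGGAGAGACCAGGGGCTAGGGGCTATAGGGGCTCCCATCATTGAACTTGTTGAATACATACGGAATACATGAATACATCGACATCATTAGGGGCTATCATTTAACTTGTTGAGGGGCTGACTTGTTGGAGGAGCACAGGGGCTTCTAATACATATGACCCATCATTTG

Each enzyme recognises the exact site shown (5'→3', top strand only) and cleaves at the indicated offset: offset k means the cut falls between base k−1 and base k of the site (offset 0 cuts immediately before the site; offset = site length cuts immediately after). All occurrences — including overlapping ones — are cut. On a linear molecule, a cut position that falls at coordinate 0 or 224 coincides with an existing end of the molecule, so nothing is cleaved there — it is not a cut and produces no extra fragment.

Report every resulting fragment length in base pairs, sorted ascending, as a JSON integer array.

Scan for sites:
  LmaIV (ATCATT, off=5): starts [50, 92, 138, 151, 216] → cuts [55, 97, 143, 156, 221]
  AzqI (AGGGGCT, off=2): starts [2, 26, 66, 73, 82, 144, 167, 192] → cuts [4, 28, 68, 75, 84, 146, 169, 194]
  VbrIII (AATACAT, off=3): starts [108, 119, 127, 202] → cuts [111, 122, 130, 205]
  JekX (CTTGTTG, off=6): starts [11, 40, 101, 160, 176] → cuts [17, 46, 107, 166, 182]

Pooled cuts: [4, 17, 28, 46, 55, 68, 75, 84, 97, 107, 111, 122, 130, 143, 146, 156, 166, 169, 182, 194, 205, 221]

Fragment lengths:
  [0,4): 4 bp
  [4,17): 13 bp
  [17,28): 11 bp
  [28,46): 18 bp
  [46,55): 9 bp
  [55,68): 13 bp
  [68,75): 7 bp
  [75,84): 9 bp
  [84,97): 13 bp
  [97,107): 10 bp
  [107,111): 4 bp
  [111,122): 11 bp
  [122,130): 8 bp
  [130,143): 13 bp
  [143,146): 3 bp
  [146,156): 10 bp
  [156,166): 10 bp
  [166,169): 3 bp
  [169,182): 13 bp
  [182,194): 12 bp
  [194,205): 11 bp
  [205,221): 16 bp
  [221,224): 3 bp

[3,3,3,4,4,7,8,9,9,10,10,10,11,11,11,12,13,13,13,13,13,16,18]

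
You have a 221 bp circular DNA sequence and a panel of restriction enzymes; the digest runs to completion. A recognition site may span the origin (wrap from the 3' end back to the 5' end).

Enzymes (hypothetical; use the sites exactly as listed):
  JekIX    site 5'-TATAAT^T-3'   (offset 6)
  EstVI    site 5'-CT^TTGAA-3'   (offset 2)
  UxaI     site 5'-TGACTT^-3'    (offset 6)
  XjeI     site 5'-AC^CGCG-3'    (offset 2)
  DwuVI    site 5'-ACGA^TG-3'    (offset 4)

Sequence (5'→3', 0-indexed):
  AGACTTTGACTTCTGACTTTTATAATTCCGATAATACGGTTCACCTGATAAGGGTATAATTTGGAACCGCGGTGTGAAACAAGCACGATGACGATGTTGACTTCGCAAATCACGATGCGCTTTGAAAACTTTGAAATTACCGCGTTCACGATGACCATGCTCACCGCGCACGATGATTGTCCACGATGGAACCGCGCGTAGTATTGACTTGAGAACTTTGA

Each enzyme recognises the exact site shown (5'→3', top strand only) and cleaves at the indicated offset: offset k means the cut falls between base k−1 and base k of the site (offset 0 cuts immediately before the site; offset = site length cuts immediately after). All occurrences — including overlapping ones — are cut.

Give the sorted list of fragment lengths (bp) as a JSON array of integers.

[6,6,6,7,7,7,7,9,9,9,10,11,12,13,13,16,18,21,34]

Per-enzyme occurrences:
  JekIX (TATAATT, off=6): starts [20, 54] → cuts [26, 60]
  EstVI (CTTTGAA, off=2): starts [119, 128, 215] → cuts [121, 130, 217]
  UxaI (TGACTT, off=6): starts [6, 13, 97, 204] → cuts [12, 19, 103, 210]
  XjeI (ACCGCG, off=2): starts [65, 138, 162, 190] → cuts [67, 140, 164, 192]
  DwuVI (ACGATG, off=4): starts [84, 90, 111, 147, 169, 182] → cuts [88, 94, 115, 151, 173, 186]

Pooled cuts: [12, 19, 26, 60, 67, 88, 94, 103, 115, 121, 130, 140, 151, 164, 173, 186, 192, 210, 217]

Fragments:
  12→19: 7 bp
  19→26: 7 bp
  26→60: 34 bp
  60→67: 7 bp
  67→88: 21 bp
  88→94: 6 bp
  94→103: 9 bp
  103→115: 12 bp
  115→121: 6 bp
  121→130: 9 bp
  130→140: 10 bp
  140→151: 11 bp
  151→164: 13 bp
  164→173: 9 bp
  173→186: 13 bp
  186→192: 6 bp
  192→210: 18 bp
  210→217: 7 bp
  217→12 (wrap): 221-217+12 = 16 bp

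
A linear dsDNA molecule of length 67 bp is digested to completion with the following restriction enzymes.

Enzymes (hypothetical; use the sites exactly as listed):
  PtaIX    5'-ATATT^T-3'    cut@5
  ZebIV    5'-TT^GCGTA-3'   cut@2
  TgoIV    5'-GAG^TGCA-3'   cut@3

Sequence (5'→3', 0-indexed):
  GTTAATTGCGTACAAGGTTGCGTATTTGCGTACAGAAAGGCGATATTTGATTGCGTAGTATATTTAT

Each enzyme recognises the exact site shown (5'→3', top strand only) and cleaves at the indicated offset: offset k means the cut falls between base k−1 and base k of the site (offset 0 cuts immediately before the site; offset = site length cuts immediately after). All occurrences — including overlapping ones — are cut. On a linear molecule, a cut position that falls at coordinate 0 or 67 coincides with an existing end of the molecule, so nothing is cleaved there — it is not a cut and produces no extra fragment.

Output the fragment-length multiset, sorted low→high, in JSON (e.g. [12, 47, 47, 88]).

Per-enzyme occurrences:
  PtaIX ATATTT/5: at [42, 59] ⇒ [47, 64]
  ZebIV TTGCGTA/2: at [5, 17, 25, 50] ⇒ [7, 19, 27, 52]
  TgoIV (GAGTGCA, off=3): no sites

Pooled cuts: [7, 19, 27, 47, 52, 64]

Fragment lengths:
  [0,7): 7 bp
  [7,19): 12 bp
  [19,27): 8 bp
  [27,47): 20 bp
  [47,52): 5 bp
  [52,64): 12 bp
  [64,67): 3 bp

[3,5,7,8,12,12,20]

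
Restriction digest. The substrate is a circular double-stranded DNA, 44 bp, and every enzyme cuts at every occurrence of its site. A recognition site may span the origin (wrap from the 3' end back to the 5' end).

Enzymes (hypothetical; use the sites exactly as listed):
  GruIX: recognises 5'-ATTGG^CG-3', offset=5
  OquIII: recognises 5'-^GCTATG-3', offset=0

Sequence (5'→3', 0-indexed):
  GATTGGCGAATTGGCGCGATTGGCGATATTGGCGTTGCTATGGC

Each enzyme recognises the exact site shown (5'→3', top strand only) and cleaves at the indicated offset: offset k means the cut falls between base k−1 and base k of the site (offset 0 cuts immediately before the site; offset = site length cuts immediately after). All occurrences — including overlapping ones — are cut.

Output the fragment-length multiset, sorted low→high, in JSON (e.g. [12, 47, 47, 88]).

Scan for sites:
  GruIX (ATTGGCG, off=5): starts [1, 9, 18, 27] → cuts [6, 14, 23, 32]
  OquIII (GCTATG, off=0): starts [36] → cuts [36]

Pooled cuts: [6, 14, 23, 32, 36]

Fragments:
  6→14: 8 bp
  14→23: 9 bp
  23→32: 9 bp
  32→36: 4 bp
  36→6 (wrap): 44-36+6 = 14 bp

[4,8,9,9,14]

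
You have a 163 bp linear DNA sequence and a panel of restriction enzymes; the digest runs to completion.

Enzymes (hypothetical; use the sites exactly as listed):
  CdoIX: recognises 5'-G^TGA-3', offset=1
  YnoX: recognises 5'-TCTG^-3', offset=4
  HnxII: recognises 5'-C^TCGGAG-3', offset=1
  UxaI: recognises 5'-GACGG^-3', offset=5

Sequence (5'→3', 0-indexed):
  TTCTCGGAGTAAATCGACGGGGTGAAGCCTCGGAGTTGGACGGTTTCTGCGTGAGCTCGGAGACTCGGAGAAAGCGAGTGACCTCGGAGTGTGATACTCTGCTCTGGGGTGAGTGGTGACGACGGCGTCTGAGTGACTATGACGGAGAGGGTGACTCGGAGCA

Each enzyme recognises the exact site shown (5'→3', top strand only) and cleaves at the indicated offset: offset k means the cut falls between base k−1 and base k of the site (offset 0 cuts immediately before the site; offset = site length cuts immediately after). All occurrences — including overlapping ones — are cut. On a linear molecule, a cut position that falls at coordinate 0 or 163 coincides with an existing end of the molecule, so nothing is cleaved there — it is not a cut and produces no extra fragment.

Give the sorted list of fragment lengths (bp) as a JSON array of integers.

[2,2,2,3,3,4,5,5,5,6,6,6,7,7,8,8,8,9,10,12,14,14,17]

Scan for sites:
  CdoIX (GTGA, off=1): starts [21, 50, 77, 90, 108, 115, 132, 150] → cuts [22, 51, 78, 91, 109, 116, 133, 151]
  YnoX (TCTG, off=4): starts [45, 97, 102, 127] → cuts [49, 101, 106, 131]
  HnxII (CTCGGAG, off=1): starts [2, 28, 55, 63, 82, 154] → cuts [3, 29, 56, 64, 83, 155]
  UxaI (GACGG, off=5): starts [15, 38, 120, 140] → cuts [20, 43, 125, 145]

Pooled cuts: [3, 20, 22, 29, 43, 49, 51, 56, 64, 78, 83, 91, 101, 106, 109, 116, 125, 131, 133, 145, 151, 155]

Fragments:
  [0,3): 3 bp
  [3,20): 17 bp
  [20,22): 2 bp
  [22,29): 7 bp
  [29,43): 14 bp
  [43,49): 6 bp
  [49,51): 2 bp
  [51,56): 5 bp
  [56,64): 8 bp
  [64,78): 14 bp
  [78,83): 5 bp
  [83,91): 8 bp
  [91,101): 10 bp
  [101,106): 5 bp
  [106,109): 3 bp
  [109,116): 7 bp
  [116,125): 9 bp
  [125,131): 6 bp
  [131,133): 2 bp
  [133,145): 12 bp
  [145,151): 6 bp
  [151,155): 4 bp
  [155,163): 8 bp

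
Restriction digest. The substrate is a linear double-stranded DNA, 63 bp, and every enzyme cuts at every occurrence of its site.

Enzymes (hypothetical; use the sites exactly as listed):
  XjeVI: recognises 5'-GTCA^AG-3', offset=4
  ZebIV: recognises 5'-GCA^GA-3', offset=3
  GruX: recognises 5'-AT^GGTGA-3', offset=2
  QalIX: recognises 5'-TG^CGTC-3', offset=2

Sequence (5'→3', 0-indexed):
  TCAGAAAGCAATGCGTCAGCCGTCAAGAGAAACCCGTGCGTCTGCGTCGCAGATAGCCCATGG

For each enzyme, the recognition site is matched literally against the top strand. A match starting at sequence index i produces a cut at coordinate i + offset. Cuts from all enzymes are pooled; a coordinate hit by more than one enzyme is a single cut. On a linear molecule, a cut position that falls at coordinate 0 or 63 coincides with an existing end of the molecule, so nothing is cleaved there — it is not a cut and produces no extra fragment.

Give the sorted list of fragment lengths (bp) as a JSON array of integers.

[6,7,12,12,13,13]

Per-enzyme occurrences:
  XjeVI (GTCAAG, off=4): starts [21] → cuts [25]
  ZebIV (GCAGA, off=3): starts [48] → cuts [51]
  GruX (ATGGTGA, off=2): no sites
  QalIX (TGCGTC, off=2): starts [11, 36, 42] → cuts [13, 38, 44]

All cut coordinates (distinct, sorted): [13, 25, 38, 44, 51]

Fragment lengths:
  [0,13): 13 bp
  [13,25): 12 bp
  [25,38): 13 bp
  [38,44): 6 bp
  [44,51): 7 bp
  [51,63): 12 bp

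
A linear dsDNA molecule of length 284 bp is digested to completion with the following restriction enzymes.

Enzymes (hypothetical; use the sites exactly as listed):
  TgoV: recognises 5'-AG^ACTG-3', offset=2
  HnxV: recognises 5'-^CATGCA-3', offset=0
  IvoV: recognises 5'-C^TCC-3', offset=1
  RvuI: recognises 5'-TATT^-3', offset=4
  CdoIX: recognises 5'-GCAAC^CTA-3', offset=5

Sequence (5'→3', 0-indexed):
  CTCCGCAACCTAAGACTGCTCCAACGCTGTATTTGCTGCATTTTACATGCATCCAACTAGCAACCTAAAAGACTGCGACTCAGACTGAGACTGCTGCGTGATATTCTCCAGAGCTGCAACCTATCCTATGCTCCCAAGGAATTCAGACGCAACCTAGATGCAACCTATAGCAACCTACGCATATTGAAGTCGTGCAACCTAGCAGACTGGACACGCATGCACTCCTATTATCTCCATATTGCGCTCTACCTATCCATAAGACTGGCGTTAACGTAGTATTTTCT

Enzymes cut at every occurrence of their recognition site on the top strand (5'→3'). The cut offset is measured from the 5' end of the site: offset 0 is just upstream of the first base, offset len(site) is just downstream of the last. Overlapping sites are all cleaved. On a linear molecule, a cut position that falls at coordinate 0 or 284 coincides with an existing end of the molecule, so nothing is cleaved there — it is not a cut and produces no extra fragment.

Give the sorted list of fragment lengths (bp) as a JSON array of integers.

[1,1,3,4,5,5,6,7,7,7,7,8,8,10,10,11,11,11,12,12,13,14,14,16,19,20,20,22]

Scan for sites:
  TgoV (AGACTG, off=2): starts [12, 69, 81, 87, 203, 258] → cuts [14, 71, 83, 89, 205, 260]
  HnxV (CATGCA, off=0): starts [45, 215] → cuts [45, 215]
  IvoV (CTCC, off=1): starts [0, 18, 105, 130, 221, 231] → cuts [1, 19, 106, 131, 222, 232]
  RvuI (TATT, off=4): starts [29, 101, 181, 225, 236, 276] → cuts [33, 105, 185, 229, 240, 280]
  CdoIX (GCAACCTA, off=5): starts [4, 59, 115, 148, 159, 169, 193] → cuts [9, 64, 120, 153, 164, 174, 198]

Pooled cuts: [1, 9, 14, 19, 33, 45, 64, 71, 83, 89, 105, 106, 120, 131, 153, 164, 174, 185, 198, 205, 215, 222, 229, 232, 240, 260, 280]

Fragments:
  [0,1): 1 bp
  [1,9): 8 bp
  [9,14): 5 bp
  [14,19): 5 bp
  [19,33): 14 bp
  [33,45): 12 bp
  [45,64): 19 bp
  [64,71): 7 bp
  [71,83): 12 bp
  [83,89): 6 bp
  [89,105): 16 bp
  [105,106): 1 bp
  [106,120): 14 bp
  [120,131): 11 bp
  [131,153): 22 bp
  [153,164): 11 bp
  [164,174): 10 bp
  [174,185): 11 bp
  [185,198): 13 bp
  [198,205): 7 bp
  [205,215): 10 bp
  [215,222): 7 bp
  [222,229): 7 bp
  [229,232): 3 bp
  [232,240): 8 bp
  [240,260): 20 bp
  [260,280): 20 bp
  [280,284): 4 bp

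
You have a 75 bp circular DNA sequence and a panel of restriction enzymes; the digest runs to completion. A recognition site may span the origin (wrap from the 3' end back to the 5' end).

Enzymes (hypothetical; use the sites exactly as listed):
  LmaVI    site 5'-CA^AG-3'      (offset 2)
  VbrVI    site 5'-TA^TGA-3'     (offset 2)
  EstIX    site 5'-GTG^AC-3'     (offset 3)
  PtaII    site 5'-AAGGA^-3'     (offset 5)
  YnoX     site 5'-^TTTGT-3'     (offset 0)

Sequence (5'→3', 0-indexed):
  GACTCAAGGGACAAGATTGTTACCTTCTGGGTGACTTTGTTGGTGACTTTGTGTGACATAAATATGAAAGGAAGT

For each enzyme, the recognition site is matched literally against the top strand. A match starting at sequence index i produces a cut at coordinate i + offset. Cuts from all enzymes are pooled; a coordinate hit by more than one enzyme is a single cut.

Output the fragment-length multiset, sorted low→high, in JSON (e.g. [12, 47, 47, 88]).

Scan for sites:
  LmaVI (CAAG, off=2): starts [4, 11] → cuts [6, 13]
  VbrVI (TATGA, off=2): starts [62] → cuts [64]
  EstIX (GTGAC, off=3): starts [30, 42, 52, 73] → cuts [1, 33, 45, 55]
  PtaII (AAGGA, off=5): starts [67] → cuts [72]
  YnoX (TTTGT, off=0): starts [35, 47] → cuts [35, 47]

Pooled cuts: [1, 6, 13, 33, 35, 45, 47, 55, 64, 72]

Fragments:
  1→6: 5 bp
  6→13: 7 bp
  13→33: 20 bp
  33→35: 2 bp
  35→45: 10 bp
  45→47: 2 bp
  47→55: 8 bp
  55→64: 9 bp
  64→72: 8 bp
  72→1 (wrap): 75-72+1 = 4 bp

[2,2,4,5,7,8,8,9,10,20]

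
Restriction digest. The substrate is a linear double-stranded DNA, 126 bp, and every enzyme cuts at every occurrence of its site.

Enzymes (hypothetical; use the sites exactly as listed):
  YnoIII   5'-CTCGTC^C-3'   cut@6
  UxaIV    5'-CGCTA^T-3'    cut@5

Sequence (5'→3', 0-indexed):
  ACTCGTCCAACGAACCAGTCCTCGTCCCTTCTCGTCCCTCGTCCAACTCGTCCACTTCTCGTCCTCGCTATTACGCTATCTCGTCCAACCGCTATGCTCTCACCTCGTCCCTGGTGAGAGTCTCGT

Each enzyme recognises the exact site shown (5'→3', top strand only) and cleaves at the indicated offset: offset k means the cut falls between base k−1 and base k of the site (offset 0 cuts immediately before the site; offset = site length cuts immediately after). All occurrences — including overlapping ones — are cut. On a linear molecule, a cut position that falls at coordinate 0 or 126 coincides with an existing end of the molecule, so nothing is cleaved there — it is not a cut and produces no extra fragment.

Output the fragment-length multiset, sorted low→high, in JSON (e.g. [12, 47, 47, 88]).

[7,7,7,7,8,9,9,10,11,15,17,19]

Per-enzyme occurrences:
  YnoIII (CTCGTCC, off=6): starts [1, 20, 30, 37, 46, 57, 79, 103] → cuts [7, 26, 36, 43, 52, 63, 85, 109]
  UxaIV (CGCTAT, off=5): starts [65, 73, 89] → cuts [70, 78, 94]

Pooled cuts: [7, 26, 36, 43, 52, 63, 70, 78, 85, 94, 109]

Fragments:
  [0,7): 7 bp
  [7,26): 19 bp
  [26,36): 10 bp
  [36,43): 7 bp
  [43,52): 9 bp
  [52,63): 11 bp
  [63,70): 7 bp
  [70,78): 8 bp
  [78,85): 7 bp
  [85,94): 9 bp
  [94,109): 15 bp
  [109,126): 17 bp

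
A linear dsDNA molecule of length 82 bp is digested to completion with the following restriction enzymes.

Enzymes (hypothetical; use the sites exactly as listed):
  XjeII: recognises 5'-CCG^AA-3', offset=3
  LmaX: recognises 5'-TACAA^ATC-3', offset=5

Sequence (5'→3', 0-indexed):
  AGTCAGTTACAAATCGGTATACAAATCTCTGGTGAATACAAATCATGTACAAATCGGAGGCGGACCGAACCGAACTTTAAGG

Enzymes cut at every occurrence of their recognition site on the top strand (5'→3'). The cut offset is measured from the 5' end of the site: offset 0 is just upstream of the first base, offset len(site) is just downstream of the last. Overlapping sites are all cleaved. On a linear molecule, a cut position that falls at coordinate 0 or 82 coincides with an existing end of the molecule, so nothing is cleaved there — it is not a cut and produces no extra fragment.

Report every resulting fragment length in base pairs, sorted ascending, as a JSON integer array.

Site scan:
  XjeII (CCGAA, off=3): starts [64, 69] → cuts [67, 72]
  LmaX (TACAAATC, off=5): starts [7, 19, 36, 47] → cuts [12, 24, 41, 52]

Pooled cuts: [12, 24, 41, 52, 67, 72]

Fragments:
  [0,12): 12 bp
  [12,24): 12 bp
  [24,41): 17 bp
  [41,52): 11 bp
  [52,67): 15 bp
  [67,72): 5 bp
  [72,82): 10 bp

[5,10,11,12,12,15,17]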